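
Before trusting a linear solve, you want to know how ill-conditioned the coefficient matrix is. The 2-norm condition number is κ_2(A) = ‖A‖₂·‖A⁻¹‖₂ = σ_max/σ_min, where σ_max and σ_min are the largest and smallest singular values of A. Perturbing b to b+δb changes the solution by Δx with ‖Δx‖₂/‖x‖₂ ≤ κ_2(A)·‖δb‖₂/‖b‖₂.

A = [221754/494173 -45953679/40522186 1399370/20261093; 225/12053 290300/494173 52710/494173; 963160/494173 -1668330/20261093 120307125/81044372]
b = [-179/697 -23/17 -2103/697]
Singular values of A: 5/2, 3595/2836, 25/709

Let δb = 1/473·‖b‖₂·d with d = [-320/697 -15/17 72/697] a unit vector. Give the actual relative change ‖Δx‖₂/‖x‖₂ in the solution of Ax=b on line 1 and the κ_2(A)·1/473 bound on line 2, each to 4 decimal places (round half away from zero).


0.0070
0.1499

σ_max = 5/2, σ_min = 25/709
κ_2(A) = (5/2) / (25/709) = 70.9000
perturbation bound = 70.9000·1/473 = 0.1499
solve Ax = b  →  x = [-17.9760 -5.5919 21.2590]
‖b‖₂ = 3.3166 and ‖x‖₂ = 28.3963
re-solving with b+δb shifts x by Δx of norm 0.1989
dividing the unrounded norms, ‖Δx‖/‖x‖ = 0.0070
so the bound overstates the realised error by a factor of ≈ 21.4045 (computed from the unrounded values)


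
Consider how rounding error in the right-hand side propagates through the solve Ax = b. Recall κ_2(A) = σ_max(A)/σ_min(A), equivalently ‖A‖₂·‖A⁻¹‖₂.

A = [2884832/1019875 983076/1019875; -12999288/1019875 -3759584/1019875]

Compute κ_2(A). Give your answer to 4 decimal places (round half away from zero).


99.5000

M = AᵀA = [105475160128/618765625 30760216704/618765625; 30760216704/618765625 8983289872/618765625]. tr(M)=36626704/198005, det(M)=85525504/24750625
solving λ² − 36626704/198005·λ + 85525504/24750625 = 0 gives λ = 4624/25, 18496/990025
κ = σ_max/σ_min = (68/5)/(136/995) = 99.5000


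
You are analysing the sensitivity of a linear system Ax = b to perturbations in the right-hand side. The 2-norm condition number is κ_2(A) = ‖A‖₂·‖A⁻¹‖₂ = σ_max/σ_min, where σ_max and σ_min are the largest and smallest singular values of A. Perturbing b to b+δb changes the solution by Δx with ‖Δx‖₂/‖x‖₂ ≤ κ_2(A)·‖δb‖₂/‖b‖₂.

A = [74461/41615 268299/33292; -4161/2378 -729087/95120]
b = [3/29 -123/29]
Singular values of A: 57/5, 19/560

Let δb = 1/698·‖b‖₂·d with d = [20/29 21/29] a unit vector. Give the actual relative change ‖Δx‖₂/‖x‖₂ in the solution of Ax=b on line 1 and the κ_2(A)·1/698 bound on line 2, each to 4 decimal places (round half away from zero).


0.0020
0.4814

largest singular value 57/5, smallest 19/560
condition number: (57/5) ÷ (19/560) = 336.0000
perturbation bound = 336.0000·1/698 = 0.4814
solve Ax = b  →  x = [86.3222 -19.1528]
‖b‖ = 4.2426, ‖x‖ = 88.4214
δb = ε·‖b‖·d = [0.0042 0.0044]; solving A·Δx = δb gives ‖Δx‖ = 0.1791
realised ‖Δx‖/‖x‖ = 0.0020
realised/bound (from unrounded values) ≈ 0.0042


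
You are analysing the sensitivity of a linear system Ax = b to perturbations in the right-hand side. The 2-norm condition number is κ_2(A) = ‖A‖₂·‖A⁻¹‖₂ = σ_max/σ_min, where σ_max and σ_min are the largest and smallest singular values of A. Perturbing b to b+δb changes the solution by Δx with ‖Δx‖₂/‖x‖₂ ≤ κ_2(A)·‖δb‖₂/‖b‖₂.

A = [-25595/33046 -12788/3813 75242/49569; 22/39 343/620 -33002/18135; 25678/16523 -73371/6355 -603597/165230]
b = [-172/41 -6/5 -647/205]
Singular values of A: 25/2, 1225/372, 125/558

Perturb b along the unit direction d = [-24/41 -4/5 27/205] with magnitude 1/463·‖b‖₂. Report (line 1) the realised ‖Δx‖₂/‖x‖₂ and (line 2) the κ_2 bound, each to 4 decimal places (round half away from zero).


0.0039
0.1205

from the listed singular values, σ₁ = 25/2, σ_n = 125/558
κ = σ_max/σ_min = (25/2)/(125/558) = 55.8000
worst-case relative error ≤ 55.8000 × 1/463 = 0.1205
solve Ax = b  →  x = [12.5516 0.4773 4.6953]
‖b‖₂ = 5.3852 and ‖x‖₂ = 13.4096
re-solving with b+δb shifts x by Δx of norm 0.0519
realised ‖Δx‖/‖x‖ = 0.0039
tightness: 0.0039 against a bound of 0.1205 (unrounded ratio ≈ 0.0321)


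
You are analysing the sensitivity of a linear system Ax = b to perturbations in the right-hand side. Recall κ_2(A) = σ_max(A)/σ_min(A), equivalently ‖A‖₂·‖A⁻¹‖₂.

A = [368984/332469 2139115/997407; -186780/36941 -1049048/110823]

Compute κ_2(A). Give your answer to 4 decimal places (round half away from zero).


357.7500

form AᵀA = [1762032976/65755881 9911085800/197267643; 9911085800/197267643 55750417129/591802929] with trace 247781017/2047761 and determinant 234256/2047761
char-poly roots: 121 and 1936/2047761
so κ_2 = √(121 / (1936/2047761)) = 357.7500


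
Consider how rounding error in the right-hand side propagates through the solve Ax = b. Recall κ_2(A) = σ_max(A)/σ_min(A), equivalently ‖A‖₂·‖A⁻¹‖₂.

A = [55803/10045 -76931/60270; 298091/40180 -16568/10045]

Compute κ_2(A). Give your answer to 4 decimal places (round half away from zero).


AᵀA = [5547273649/64577296 -156015175/8072162; -156015175/8072162 632013169/145298916]; tr = 31203757/345744, det = 130321/1382976
eigenvalues of AᵀA: λ = (tr ± √(tr²−4·det))/2 = 361/4, 361/345744
κ_2(A) = √(λ_max/λ_min) = √((361/4) / (361/345744)) = 294.0000

294.0000


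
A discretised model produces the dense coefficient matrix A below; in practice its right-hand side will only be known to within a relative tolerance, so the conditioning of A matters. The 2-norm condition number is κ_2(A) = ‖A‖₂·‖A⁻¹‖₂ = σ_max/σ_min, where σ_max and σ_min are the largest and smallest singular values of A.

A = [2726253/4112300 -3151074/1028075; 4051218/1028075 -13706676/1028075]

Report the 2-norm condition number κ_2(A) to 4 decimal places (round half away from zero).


62.6875

M = AᵀA = [160636723353/10060090000 -68621521437/1257511250; -68621521437/1257511250 117669383892/628755625]. tr(M)=3269354985/16096144, det(M)=10556001/1006009
λ_max, λ_min = (3269354985/16096144 ± √10677807719566101009/259085851668736)/2 = 3249/16, 51984/1006009
κ = σ_max/σ_min = (57/4)/(228/1003) = 62.6875


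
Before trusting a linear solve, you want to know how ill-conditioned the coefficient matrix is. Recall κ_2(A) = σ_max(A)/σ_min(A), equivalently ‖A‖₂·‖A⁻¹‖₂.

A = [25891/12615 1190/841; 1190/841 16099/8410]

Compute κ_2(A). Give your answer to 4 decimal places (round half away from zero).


6.0000

M = AᵀA = [1175941/189225 14161/2523; 14161/2523 476561/84100]. tr(M)=10693/900, det(M)=83521/22500
solving λ² − 10693/900·λ + 83521/22500 = 0 gives λ = 289/25, 289/900
κ = σ_max/σ_min = (17/5)/(17/30) = 6.0000


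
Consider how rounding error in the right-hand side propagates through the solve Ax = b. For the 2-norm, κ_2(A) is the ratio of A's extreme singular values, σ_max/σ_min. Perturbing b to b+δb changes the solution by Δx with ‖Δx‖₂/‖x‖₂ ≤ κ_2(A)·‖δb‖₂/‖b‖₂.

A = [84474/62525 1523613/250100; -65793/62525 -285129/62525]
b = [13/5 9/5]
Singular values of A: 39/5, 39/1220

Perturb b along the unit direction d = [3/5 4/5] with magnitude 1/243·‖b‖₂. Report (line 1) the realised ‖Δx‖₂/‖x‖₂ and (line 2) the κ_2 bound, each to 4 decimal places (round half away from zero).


from the listed singular values, σ₁ = 39/5, σ_n = 39/1220
κ = σ_max/σ_min = (39/5)/(39/1220) = 244.0000
perturbation bound = 244.0000·1/243 = 1.0041
solve Ax = b  →  x = [-91.5291 20.7255]
2-norm of b is 3.1623; of x, 93.8462
Δx = A⁻¹·δb where δb = 1/243·3.1623·d; ‖Δx‖ = 0.4071
dividing the unrounded norms, ‖Δx‖/‖x‖ = 0.0043
so the bound overstates the realised error by a factor of ≈ 231.4789 (computed from the unrounded values)

0.0043
1.0041


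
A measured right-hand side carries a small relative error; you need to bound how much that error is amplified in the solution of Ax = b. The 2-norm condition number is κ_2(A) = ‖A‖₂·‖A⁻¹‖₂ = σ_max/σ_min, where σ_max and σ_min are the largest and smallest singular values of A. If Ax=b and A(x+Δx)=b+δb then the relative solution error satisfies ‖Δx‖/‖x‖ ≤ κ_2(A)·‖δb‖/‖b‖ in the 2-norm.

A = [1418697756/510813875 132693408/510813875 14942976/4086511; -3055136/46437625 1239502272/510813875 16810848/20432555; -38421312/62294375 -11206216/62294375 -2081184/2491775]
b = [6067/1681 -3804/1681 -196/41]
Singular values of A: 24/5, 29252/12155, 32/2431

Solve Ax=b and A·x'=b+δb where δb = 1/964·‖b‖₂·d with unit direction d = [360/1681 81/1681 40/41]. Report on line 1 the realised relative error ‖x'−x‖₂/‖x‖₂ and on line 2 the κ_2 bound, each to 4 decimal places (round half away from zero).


0.0017
0.3783

largest singular value 24/5, smallest 32/2431
κ_2(A) = (24/5) / (32/2431) = 364.6500
κ_2(A)·‖δb‖/‖b‖ = 0.3783
solve Ax = b  →  x = [234.2050 67.0113 -181.6583]
2-norm of b is 6.4031; of x, 303.8787
Δx = A⁻¹·δb where δb = 1/964·6.4031·d; ‖Δx‖ = 0.5046
realised ‖Δx‖/‖x‖ = 0.0017
tightness: 0.0017 against a bound of 0.3783 (unrounded ratio ≈ 0.0044)


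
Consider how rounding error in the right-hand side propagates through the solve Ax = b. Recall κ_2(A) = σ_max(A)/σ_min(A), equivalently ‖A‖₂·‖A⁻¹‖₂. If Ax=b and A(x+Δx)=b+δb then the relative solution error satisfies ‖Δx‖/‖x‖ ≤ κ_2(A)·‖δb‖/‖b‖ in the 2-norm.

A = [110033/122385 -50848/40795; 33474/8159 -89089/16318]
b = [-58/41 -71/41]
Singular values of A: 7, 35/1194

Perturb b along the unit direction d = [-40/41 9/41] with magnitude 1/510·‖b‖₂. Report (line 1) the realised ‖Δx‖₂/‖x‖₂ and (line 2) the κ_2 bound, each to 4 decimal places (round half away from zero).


from the listed singular values, σ₁ = 7, σ_n = 35/1194
κ = σ_max/σ_min = 7/(35/1194) = 238.8000
bound on ‖Δx‖/‖x‖: κ·ε = 238.8000·1/510 = 0.4682
solve Ax = b  →  x = [27.1200 20.6971]
2-norm of b is 2.2361; of x, 34.1155
Δx = A⁻¹·δb where δb = 1/510·2.2361·d; ‖Δx‖ = 0.1496
dividing the unrounded norms, ‖Δx‖/‖x‖ = 0.0044
realised/bound (from unrounded values) ≈ 0.0094

0.0044
0.4682


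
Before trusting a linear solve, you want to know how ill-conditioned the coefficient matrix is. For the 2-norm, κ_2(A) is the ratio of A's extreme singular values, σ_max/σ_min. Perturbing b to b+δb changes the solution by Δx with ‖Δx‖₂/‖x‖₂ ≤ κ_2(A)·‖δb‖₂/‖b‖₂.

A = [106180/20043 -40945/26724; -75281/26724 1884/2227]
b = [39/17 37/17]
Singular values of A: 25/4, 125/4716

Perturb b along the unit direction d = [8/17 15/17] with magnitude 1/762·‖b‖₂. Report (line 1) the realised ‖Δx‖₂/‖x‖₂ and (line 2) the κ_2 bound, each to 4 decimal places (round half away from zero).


σ_max = 25/4, σ_min = 125/4716
κ = σ_max/σ_min = (25/4)/(125/4716) = 235.8000
worst-case relative error ≤ 235.8000 × 1/762 = 0.3094
solve Ax = b  →  x = [31.8451 108.6118]
‖b‖ = 3.1623, ‖x‖ = 113.1841
δb = ε·‖b‖·d = [0.0020 0.0037]; solving A·Δx = δb gives ‖Δx‖ = 0.1566
realised ‖Δx‖/‖x‖ = 0.0014
tightness: 0.0014 against a bound of 0.3094 (unrounded ratio ≈ 0.0045)

0.0014
0.3094


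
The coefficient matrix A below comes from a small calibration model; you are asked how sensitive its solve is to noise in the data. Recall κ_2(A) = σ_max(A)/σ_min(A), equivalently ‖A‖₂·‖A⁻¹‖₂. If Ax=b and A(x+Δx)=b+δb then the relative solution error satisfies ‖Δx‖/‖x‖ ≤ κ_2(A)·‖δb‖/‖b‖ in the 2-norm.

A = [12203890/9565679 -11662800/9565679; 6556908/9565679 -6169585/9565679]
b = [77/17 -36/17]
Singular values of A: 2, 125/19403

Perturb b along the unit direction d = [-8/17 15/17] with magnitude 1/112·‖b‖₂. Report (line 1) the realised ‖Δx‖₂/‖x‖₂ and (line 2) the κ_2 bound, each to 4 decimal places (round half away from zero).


σ_max = 2, σ_min = 125/19403
condition number: 2 ÷ (125/19403) = 310.4480
perturbation bound = 310.4480·1/112 = 2.7719
solve Ax = b  →  x = [-427.1179 -450.6488]
‖b‖ = 5.0000, ‖x‖ = 620.8978
re-solving with b+δb shifts x by Δx of norm 6.9296
realised ‖Δx‖/‖x‖ = 0.0112
tightness: 0.0112 against a bound of 2.7719 (unrounded ratio ≈ 0.0040)

0.0112
2.7719


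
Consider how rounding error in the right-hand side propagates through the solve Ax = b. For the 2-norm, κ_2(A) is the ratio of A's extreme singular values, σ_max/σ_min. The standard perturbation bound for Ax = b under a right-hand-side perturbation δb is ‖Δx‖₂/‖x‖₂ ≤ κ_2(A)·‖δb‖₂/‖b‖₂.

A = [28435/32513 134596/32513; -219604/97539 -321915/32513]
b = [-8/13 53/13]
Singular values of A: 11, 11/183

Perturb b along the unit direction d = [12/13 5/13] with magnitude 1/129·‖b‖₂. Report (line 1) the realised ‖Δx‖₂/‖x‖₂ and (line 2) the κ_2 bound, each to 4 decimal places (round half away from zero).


0.0320
1.4186

σ_max = 11, σ_min = 11/183
κ_2(A) = 11 / (11/183) = 183.0000
bound on ‖Δx‖/‖x‖: κ·ε = 183.0000·1/129 = 1.4186
solve Ax = b  →  x = [-16.3104 3.2971]
2-norm of b is 4.1231; of x, 16.6403
Δx = A⁻¹·δb where δb = 1/129·4.1231·d; ‖Δx‖ = 0.5317
realised ‖Δx‖/‖x‖ = 0.0320
so the bound overstates the realised error by a factor of ≈ 44.3946 (computed from the unrounded values)


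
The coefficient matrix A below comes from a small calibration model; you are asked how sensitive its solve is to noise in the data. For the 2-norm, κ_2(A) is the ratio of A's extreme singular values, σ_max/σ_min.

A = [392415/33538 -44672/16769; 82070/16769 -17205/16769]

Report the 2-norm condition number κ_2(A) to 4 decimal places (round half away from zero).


163.6000

form AᵀA = [180931471825/1124797444 -10176995790/281199361; -10176995790/281199361 2291599609/281199361] with trace 113086181/669124 and determinant 714025/669124
char-poly roots: 169 and 4225/669124
so κ_2 = √(169 / (4225/669124)) = 163.6000


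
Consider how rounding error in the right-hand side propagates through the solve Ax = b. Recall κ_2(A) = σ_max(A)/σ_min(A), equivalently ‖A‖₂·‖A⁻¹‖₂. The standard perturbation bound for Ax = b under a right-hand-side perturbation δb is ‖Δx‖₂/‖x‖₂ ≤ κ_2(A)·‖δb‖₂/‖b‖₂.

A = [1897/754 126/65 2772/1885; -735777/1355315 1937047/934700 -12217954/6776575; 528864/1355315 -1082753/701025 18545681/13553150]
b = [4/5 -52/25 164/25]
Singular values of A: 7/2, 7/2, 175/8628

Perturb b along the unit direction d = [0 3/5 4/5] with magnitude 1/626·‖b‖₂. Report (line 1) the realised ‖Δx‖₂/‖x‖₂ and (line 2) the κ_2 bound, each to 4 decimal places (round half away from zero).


σ_max = 7/2, σ_min = 175/8628
κ = σ_max/σ_min = (7/2)/(175/8628) = 172.5600
worst-case relative error ≤ 172.5600 × 1/626 = 0.2757
solve Ax = b  →  x = [-131.3531 74.7956 126.6765]
‖b‖ = 6.9282, ‖x‖ = 197.2181
δb = ε·‖b‖·d = [0.0000 0.0066 0.0089]; solving A·Δx = δb gives ‖Δx‖ = 0.5457
relative error = 0.0028
so the bound overstates the realised error by a factor of ≈ 99.6309 (computed from the unrounded values)

0.0028
0.2757


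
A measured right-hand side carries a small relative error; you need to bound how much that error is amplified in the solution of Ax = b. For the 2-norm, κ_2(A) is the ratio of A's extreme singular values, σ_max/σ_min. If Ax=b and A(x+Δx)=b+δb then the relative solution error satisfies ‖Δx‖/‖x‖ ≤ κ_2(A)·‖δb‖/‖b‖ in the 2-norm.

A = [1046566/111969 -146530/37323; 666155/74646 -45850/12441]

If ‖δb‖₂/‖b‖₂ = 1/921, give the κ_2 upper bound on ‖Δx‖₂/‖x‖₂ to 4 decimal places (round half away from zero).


0.3612

AᵀA = [9958458889/59629284 -345776155/4969107; -345776155/4969107 48027400/1656369]; tr = 69156481/352836, det = 30625/88209
λ_max, λ_min = (69156481/352836 ± √4782445974663361/124493242896)/2 = 196, 625/352836
κ_2(A) = √(λ_max/λ_min) = √(196 / (625/352836)) = 332.6400
worst-case relative error ≤ 332.6400 × 1/921 = 0.3612


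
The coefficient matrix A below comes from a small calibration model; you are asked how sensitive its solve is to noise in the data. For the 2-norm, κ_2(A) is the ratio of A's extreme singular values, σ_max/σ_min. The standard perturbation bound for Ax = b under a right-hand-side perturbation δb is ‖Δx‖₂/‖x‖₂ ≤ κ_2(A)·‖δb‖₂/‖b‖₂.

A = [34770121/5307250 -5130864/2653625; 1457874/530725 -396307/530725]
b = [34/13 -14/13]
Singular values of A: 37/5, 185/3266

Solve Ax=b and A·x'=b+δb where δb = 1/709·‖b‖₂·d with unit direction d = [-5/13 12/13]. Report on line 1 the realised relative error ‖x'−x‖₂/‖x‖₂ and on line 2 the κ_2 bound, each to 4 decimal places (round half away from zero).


σ_max = 37/5, σ_min = 185/3266
condition number: (37/5) ÷ (185/3266) = 130.6400
κ_2(A)·‖δb‖/‖b‖ = 0.1843
solve Ax = b  →  x = [-9.6268 -33.9715]
‖b‖₂ = 2.8284 and ‖x‖₂ = 35.3091
Δx = A⁻¹·δb where δb = 1/709·2.8284·d; ‖Δx‖ = 0.0704
realised ‖Δx‖/‖x‖ = 0.0020
so the bound overstates the realised error by a factor of ≈ 92.3791 (computed from the unrounded values)

0.0020
0.1843


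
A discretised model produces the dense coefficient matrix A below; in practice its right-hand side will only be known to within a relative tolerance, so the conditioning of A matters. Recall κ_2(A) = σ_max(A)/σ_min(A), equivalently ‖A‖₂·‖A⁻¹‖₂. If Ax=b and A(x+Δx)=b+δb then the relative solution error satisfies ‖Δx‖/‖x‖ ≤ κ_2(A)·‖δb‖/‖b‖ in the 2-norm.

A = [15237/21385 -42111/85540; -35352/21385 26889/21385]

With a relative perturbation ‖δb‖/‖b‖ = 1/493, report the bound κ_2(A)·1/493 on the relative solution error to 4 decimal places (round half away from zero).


M = AᵀA = [8768817/2706025 -26295651/10824100; -26295651/10824100 78944553/43296400]. tr(M)=8769825/1731856, det(M)=729/108241
eigenvalues of AᵀA: λ = (tr ± √(tr²−4·det))/2 = 81/16, 144/108241
κ = σ_max/σ_min = (9/4)/(12/329) = 61.6875
perturbation bound = 61.6875·1/493 = 0.1251

0.1251


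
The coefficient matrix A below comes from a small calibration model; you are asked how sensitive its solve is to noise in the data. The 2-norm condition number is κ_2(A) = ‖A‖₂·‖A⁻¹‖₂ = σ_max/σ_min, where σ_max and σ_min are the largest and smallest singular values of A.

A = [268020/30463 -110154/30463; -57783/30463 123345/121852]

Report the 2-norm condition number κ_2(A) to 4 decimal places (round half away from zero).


46.4375

form AᵀA = [44719569/552049 -74492055/2208196; -74492055/2208196 124542801/8832784] with trace 840055905/8832784 and determinant 2313441/552049
char-poly roots: 1521/16 and 24336/552049
κ_2(A) = √(λ_max/λ_min) = √((1521/16) / (24336/552049)) = 46.4375


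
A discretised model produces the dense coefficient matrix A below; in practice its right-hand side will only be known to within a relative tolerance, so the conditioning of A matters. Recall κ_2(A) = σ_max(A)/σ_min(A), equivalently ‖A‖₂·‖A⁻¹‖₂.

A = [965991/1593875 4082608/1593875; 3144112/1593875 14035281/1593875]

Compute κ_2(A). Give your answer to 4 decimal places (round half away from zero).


311.0000

form AᵀA = [17309726209/4064700025 3076624512/162588001; 3076624512/162588001 341850881329/4064700025] with trace 213658898/2418025 and determinant 4879681/60450625
λ_max, λ_min = (213658898/2418025 ± √1825929472962816/233873796025)/2 = 2209/25, 2209/2418025
σ_max=√(2209/25)=(47/5), σ_min=√(2209/2418025)=(47/1555) → κ = 311.0000


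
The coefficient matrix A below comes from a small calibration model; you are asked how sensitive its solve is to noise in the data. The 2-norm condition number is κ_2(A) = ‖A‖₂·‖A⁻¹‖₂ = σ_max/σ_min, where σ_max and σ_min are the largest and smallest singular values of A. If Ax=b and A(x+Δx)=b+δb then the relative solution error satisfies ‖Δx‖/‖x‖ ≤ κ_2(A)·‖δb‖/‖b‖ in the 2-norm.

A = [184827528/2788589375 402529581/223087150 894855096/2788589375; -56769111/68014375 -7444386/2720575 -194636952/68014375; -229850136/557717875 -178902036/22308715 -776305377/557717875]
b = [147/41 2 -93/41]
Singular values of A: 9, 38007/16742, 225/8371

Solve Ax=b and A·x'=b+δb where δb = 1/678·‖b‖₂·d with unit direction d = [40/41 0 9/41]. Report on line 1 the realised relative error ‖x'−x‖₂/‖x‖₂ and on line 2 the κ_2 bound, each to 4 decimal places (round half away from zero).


0.0023
0.4939

from the listed singular values, σ₁ = 9, σ_n = 225/8371
κ = σ_max/σ_min = 9/(225/8371) = 334.8400
κ_2(A)·‖δb‖/‖b‖ = 0.4939
solve Ax = b  →  x = [-107.4866 0.5834 30.0936]
‖b‖₂ = 4.6904 and ‖x‖₂ = 111.6214
δb = ε·‖b‖·d = [0.0067 0.0000 0.0015]; solving A·Δx = δb gives ‖Δx‖ = 0.2574
relative error = 0.0023
tightness: 0.0023 against a bound of 0.4939 (unrounded ratio ≈ 0.0047)


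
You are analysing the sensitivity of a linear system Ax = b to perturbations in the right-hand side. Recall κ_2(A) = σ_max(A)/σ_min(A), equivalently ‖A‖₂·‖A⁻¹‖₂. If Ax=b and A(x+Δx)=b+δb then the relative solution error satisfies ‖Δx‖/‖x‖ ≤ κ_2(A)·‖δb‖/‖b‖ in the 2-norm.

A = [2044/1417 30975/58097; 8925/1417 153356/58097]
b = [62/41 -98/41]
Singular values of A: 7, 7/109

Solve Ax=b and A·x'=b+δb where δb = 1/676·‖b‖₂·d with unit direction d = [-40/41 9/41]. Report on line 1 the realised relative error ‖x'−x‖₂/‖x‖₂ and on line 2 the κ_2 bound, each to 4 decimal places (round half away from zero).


0.0021
0.1612

from the listed singular values, σ₁ = 7, σ_n = 7/109
κ_2(A) = 7 / (7/109) = 109.0000
worst-case relative error ≤ 109.0000 × 1/676 = 0.1612
solve Ax = b  →  x = [11.7143 -28.8571]
2-norm of b is 2.8284; of x, 31.1442
δb = ε·‖b‖·d = [-0.0041 0.0009]; solving A·Δx = δb gives ‖Δx‖ = 0.0652
dividing the unrounded norms, ‖Δx‖/‖x‖ = 0.0021
realised/bound (from unrounded values) ≈ 0.0130


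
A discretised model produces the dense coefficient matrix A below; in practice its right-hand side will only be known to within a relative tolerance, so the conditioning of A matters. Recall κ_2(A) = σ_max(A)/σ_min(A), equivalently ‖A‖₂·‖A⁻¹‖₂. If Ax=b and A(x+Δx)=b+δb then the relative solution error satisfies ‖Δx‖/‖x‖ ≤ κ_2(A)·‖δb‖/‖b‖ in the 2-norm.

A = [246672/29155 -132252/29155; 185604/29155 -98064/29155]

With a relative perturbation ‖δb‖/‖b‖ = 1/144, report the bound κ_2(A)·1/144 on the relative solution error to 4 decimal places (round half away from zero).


AᵀA = [3811836816/34000561 -2032957440/34000561; -2032957440/34000561 1084285584/34000561]; tr = 16941600/117649, det = 20736/117649
char-poly roots: 144 and 144/117649
so κ_2 = √(144 / (144/117649)) = 343.0000
κ_2(A)·‖δb‖/‖b‖ = 2.3819

2.3819


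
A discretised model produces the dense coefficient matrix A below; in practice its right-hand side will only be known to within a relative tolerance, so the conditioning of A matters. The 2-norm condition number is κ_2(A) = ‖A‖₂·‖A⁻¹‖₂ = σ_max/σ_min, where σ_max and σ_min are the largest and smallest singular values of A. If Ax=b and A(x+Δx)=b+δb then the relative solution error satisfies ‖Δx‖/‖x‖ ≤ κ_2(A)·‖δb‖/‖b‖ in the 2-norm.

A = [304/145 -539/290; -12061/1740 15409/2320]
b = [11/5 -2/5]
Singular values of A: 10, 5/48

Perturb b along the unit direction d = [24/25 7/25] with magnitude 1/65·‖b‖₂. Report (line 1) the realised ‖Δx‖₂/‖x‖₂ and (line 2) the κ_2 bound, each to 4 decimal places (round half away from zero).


σ_max = 10, σ_min = 5/48
κ = σ_max/σ_min = 10/(5/48) = 96.0000
worst-case relative error ≤ 96.0000 × 1/65 = 1.4769
solve Ax = b  →  x = [13.3138 13.8345]
‖b‖ = 2.2361, ‖x‖ = 19.2003
with δb = [0.0330 0.0096], A·Δx = δb → ‖Δx‖ = 0.3303
relative error = 0.0172
tightness: 0.0172 against a bound of 1.4769 (unrounded ratio ≈ 0.0116)

0.0172
1.4769


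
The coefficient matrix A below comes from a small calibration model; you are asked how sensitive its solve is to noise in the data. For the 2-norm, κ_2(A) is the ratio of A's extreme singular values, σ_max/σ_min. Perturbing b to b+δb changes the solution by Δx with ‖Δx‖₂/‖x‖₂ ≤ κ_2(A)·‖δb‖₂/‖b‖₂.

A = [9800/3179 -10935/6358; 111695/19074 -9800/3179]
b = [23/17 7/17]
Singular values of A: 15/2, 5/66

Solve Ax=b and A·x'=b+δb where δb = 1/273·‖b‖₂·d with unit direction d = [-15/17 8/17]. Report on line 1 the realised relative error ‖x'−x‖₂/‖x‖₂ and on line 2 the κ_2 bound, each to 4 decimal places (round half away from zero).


from the listed singular values, σ₁ = 15/2, σ_n = 5/66
condition number: (15/2) ÷ (5/66) = 99.0000
worst-case relative error ≤ 99.0000 × 1/273 = 0.3626
solve Ax = b  →  x = [-6.0941 -11.7098]
2-norm of b is 1.4142; of x, 13.2007
re-solving with b+δb shifts x by Δx of norm 0.0684
dividing the unrounded norms, ‖Δx‖/‖x‖ = 0.0052
so the bound overstates the realised error by a factor of ≈ 70.0071 (computed from the unrounded values)

0.0052
0.3626


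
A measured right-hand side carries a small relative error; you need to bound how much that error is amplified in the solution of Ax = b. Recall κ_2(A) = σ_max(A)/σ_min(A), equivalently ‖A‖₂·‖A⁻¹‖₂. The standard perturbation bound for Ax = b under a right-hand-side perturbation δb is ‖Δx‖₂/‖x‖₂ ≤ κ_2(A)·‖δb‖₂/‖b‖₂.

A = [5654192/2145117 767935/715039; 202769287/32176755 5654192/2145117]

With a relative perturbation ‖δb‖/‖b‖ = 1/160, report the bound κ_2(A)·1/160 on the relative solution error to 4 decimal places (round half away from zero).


M = AᵀA = [285849753635401/6126293268225 7940170517216/408419551215; 7940170517216/408419551215 220576358881/27227970081]. tr(M)=1985085410554/36250256025, det(M)=46854025/1450010241
λ_max, λ_min = (1985085410554/36250256025 ± √3940394240154137559524416/1314081061878048800625)/2 = 1369/25, 855625/1450010241
κ = σ_max/σ_min = (37/5)/(925/38079) = 304.6320
perturbation bound = 304.6320·1/160 = 1.9040

1.9040


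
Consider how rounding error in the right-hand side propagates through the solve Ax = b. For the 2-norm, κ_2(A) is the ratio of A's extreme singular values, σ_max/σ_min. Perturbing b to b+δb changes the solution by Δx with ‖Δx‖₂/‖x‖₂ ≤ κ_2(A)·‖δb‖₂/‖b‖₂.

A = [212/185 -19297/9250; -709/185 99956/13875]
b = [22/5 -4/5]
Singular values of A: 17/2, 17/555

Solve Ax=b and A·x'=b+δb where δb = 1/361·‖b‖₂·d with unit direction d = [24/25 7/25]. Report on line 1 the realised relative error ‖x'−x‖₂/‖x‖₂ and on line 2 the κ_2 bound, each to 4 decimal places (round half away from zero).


0.0031
0.7687

largest singular value 17/2, smallest 17/555
κ = σ_max/σ_min = (17/2)/(17/555) = 277.5000
bound on ‖Δx‖/‖x‖: κ·ε = 277.5000·1/361 = 0.7687
solve Ax = b  →  x = [115.3356 61.2457]
2-norm of b is 4.4721; of x, 130.5884
Δx = A⁻¹·δb where δb = 1/361·4.4721·d; ‖Δx‖ = 0.4044
dividing the unrounded norms, ‖Δx‖/‖x‖ = 0.0031
realised/bound (from unrounded values) ≈ 0.0040


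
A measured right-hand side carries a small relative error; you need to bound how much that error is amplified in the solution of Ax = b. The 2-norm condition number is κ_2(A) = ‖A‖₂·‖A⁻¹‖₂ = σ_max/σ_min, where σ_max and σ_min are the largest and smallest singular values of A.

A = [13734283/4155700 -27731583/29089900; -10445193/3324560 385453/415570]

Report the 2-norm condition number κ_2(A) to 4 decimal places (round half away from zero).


form AᵀA = [6831914259889/328558240000 -1743543090333/287488460000; -1743543090333/287488460000 1780087241629/1006209610000] with trace 581192311361/25758966016 and determinant 2036265625/412143456256
eigenvalues of AᵀA: λ = (tr ± √(tr²−4·det))/2 = 361/16, 5640625/25758966016
σ_max=√(361/16)=(19/4), σ_min=√(5640625/25758966016)=(2375/160496) → κ = 320.9920

320.9920


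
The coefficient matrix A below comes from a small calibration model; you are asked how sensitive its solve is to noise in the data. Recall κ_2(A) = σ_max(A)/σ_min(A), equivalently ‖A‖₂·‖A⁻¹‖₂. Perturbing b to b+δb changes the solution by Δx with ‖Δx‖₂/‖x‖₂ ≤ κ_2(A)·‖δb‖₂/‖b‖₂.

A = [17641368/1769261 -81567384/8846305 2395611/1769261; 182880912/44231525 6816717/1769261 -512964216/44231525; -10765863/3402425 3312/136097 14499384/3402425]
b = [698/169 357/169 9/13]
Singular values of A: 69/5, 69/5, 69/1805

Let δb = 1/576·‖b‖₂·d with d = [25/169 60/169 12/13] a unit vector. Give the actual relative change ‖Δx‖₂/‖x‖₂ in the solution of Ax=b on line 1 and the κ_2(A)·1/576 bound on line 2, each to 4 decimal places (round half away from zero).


0.0041
0.6267

from the listed singular values, σ₁ = 69/5, σ_n = 69/1805
κ_2(A) = (69/5) / (69/1805) = 361.0000
κ_2(A)·‖δb‖/‖b‖ = 0.6267
solve Ax = b  →  x = [30.5592 35.9245 22.6477]
‖b‖ = 4.6904, ‖x‖ = 52.3197
δb = ε·‖b‖·d = [0.0012 0.0029 0.0075]; solving A·Δx = δb gives ‖Δx‖ = 0.2130
dividing the unrounded norms, ‖Δx‖/‖x‖ = 0.0041
so the bound overstates the realised error by a factor of ≈ 153.9336 (computed from the unrounded values)


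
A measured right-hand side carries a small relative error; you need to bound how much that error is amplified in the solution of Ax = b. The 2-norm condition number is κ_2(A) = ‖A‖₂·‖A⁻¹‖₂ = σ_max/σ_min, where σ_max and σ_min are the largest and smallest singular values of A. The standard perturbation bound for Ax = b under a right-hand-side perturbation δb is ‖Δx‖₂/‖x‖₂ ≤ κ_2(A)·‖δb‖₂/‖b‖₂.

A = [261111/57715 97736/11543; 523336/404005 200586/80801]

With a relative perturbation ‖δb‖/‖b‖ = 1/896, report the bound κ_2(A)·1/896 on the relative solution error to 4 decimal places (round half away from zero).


0.4244

M = AᵀA = [144585973225/6528801601 271090233000/6528801601; 271090233000/6528801601 508298702500/6528801601]. tr(M)=2259116525/22591009, det(M)=1562500/22591009
char-poly roots: 100 and 15625/22591009
κ_2(A) = √(λ_max/λ_min) = √(100 / (15625/22591009)) = 380.2400
perturbation bound = 380.2400·1/896 = 0.4244


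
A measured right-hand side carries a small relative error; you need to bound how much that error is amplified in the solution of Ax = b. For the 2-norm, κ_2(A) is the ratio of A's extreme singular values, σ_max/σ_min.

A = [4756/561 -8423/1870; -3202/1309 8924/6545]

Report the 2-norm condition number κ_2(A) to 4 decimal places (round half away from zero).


AᵀA = [1200632500/15421329 -213437750/5140443; -213437750/5140443 151798025/6853924]; tr = 21345025/213444, det = 15625/53361
λ_max, λ_min = (21345025/213444 ± √455556731250625/45558341136)/2 = 100, 625/213444
σ_max=√100=10, σ_min=√(625/213444)=(25/462) → κ = 184.8000

184.8000


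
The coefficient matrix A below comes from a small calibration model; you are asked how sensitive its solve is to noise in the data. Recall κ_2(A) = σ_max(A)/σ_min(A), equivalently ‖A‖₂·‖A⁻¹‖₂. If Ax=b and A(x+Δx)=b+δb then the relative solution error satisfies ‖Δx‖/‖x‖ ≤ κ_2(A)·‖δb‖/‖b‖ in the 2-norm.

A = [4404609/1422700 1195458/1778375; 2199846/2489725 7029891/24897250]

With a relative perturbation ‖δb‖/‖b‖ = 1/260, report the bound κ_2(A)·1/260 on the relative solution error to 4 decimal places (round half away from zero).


form AᵀA = [1644892160769/158687502736 231152066739/99179689210; 231152066739/99179689210 527242966569/991796892100] with trace 25717594221/2360016400 and determinant 29648025/377602624
eigenvalues of AᵀA: λ = (tr ± √(tr²−4·det))/2 = 1089/100, 680625/94400656
κ_2(A) = √(λ_max/λ_min) = √((1089/100) / (680625/94400656)) = 38.8640
worst-case relative error ≤ 38.8640 × 1/260 = 0.1495

0.1495


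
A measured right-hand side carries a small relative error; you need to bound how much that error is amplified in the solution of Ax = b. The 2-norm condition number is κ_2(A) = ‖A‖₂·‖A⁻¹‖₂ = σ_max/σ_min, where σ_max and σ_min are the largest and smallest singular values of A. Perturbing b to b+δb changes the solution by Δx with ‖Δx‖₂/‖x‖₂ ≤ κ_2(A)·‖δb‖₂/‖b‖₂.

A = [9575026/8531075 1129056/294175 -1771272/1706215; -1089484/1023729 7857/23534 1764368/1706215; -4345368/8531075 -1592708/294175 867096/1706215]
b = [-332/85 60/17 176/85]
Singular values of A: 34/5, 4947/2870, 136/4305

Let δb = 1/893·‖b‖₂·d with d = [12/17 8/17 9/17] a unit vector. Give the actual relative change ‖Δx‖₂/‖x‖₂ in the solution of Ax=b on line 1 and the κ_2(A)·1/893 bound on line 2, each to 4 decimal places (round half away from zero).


0.0838
0.2410

largest singular value 34/5, smallest 136/4305
κ = σ_max/σ_min = (34/5)/(136/4305) = 215.2500
worst-case relative error ≤ 215.2500 × 1/893 = 0.2410
solve Ax = b  →  x = [-1.7330 -0.0645 1.6504]
2-norm of b is 5.6569; of x, 2.3940
re-solving with b+δb shifts x by Δx of norm 0.2005
realised ‖Δx‖/‖x‖ = 0.0838
tightness: 0.0838 against a bound of 0.2410 (unrounded ratio ≈ 0.3475)


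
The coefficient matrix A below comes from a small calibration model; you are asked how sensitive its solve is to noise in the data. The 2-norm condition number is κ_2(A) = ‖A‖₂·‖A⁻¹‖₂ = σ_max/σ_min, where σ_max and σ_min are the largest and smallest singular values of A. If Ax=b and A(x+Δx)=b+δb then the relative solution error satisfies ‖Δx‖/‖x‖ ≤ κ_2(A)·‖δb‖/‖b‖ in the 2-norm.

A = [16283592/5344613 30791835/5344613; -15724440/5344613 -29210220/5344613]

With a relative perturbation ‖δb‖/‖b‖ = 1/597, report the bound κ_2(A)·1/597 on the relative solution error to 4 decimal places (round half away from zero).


form AᵀA = [609290584704/33965384209 1142349619320/33965384209; 1142349619320/33965384209 2141942990625/33965384209] with trace 9519839361/117527281 and determinant 10497600/117527281
λ_max, λ_min = (9519839361/117527281 ± √90622406441704785921/13812661779252961)/2 = 81, 129600/117527281
κ = σ_max/σ_min = 9/(360/10841) = 271.0250
bound on ‖Δx‖/‖x‖: κ·ε = 271.0250·1/597 = 0.4540

0.4540


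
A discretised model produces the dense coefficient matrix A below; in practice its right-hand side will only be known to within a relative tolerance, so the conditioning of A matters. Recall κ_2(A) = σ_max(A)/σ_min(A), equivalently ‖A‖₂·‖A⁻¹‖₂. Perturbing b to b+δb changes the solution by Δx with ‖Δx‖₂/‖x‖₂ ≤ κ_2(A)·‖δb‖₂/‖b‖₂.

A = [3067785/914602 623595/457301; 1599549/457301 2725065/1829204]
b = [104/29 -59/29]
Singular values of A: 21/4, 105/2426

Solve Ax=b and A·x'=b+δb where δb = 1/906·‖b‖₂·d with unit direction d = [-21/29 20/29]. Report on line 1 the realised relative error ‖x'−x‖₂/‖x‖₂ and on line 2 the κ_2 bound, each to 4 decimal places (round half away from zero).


0.0011
0.1339

σ_max = 21/4, σ_min = 105/2426
κ_2(A) = (21/4) / (105/2426) = 121.3000
bound on ‖Δx‖/‖x‖: κ·ε = 121.3000·1/906 = 0.1339
solve Ax = b  →  x = [35.7216 -85.2366]
‖b‖₂ = 4.1231 and ‖x‖₂ = 92.4192
with δb = [-0.0033 0.0031], A·Δx = δb → ‖Δx‖ = 0.1051
relative error = 0.0011
realised/bound (from unrounded values) ≈ 0.0085


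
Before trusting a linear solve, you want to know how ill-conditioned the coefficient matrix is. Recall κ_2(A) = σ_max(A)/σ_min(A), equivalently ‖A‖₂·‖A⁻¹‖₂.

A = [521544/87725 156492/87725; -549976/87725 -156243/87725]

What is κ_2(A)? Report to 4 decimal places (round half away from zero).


M = AᵀA = [683093632/9150625 199223976/9150625; 199223976/9150625 58146993/9150625]. tr(M)=1185985/14641, det(M)=5184/14641
λ_max, λ_min = (1185985/14641 ± √1406256824449/214358881)/2 = 81, 64/14641
κ_2(A) = √(λ_max/λ_min) = √(81 / (64/14641)) = 136.1250

136.1250


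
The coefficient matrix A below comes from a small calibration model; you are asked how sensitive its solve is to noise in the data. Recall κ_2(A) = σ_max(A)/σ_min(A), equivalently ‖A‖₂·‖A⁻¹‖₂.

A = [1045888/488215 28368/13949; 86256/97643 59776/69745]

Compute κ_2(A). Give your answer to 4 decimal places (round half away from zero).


259.0000

form AᵀA = [7573278976/1410378025 41213952/8059303; 41213952/8059303 140187904/28783225] with trace 17172992/1677025 and determinant 65536/41925625
solving λ² − 17172992/1677025·λ + 65536/41925625 = 0 gives λ = 256/25, 256/1677025
so κ_2 = √((256/25) / (256/1677025)) = 259.0000


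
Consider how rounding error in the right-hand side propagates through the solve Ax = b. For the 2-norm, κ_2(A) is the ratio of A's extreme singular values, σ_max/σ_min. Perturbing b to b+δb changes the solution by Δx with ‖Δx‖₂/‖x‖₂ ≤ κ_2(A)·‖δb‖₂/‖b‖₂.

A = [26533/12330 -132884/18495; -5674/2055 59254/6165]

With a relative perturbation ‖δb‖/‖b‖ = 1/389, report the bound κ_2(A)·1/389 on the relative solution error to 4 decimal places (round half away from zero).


0.4754

AᵀA = [74519761/6081156 -191550814/4560867; -191550814/4560867 1970299444/13682601]; tr = 8551875625/54730404, det = 9765625/13682601
solving λ² − 8551875625/54730404·λ + 9765625/13682601 = 0 gives λ = 625/4, 62500/13682601
σ_max=√(625/4)=(25/2), σ_min=√(62500/13682601)=(250/3699) → κ = 184.9500
worst-case relative error ≤ 184.9500 × 1/389 = 0.4754


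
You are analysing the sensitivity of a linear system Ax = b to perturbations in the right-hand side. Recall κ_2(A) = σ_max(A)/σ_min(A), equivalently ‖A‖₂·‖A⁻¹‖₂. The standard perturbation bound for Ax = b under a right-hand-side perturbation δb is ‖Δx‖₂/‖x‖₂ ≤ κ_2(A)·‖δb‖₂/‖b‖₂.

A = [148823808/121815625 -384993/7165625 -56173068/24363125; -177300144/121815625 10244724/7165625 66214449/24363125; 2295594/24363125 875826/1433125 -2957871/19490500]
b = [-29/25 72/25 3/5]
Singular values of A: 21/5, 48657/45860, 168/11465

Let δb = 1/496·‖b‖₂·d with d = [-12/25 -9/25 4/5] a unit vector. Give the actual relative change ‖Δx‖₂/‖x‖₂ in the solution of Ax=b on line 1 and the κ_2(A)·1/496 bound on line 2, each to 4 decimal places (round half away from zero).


0.3679
0.5779

σ_max = 21/5, σ_min = 168/11465
κ_2(A) = (21/5) / (168/11465) = 286.6250
perturbation bound = 286.6250·1/496 = 0.5779
solve Ax = b  →  x = [-0.1985 1.1048 0.3722]
‖b‖₂ = 3.1623 and ‖x‖₂ = 1.1826
re-solving with b+δb shifts x by Δx of norm 0.4351
relative error = 0.3679
so the bound overstates the realised error by a factor of ≈ 1.5707 (computed from the unrounded values)


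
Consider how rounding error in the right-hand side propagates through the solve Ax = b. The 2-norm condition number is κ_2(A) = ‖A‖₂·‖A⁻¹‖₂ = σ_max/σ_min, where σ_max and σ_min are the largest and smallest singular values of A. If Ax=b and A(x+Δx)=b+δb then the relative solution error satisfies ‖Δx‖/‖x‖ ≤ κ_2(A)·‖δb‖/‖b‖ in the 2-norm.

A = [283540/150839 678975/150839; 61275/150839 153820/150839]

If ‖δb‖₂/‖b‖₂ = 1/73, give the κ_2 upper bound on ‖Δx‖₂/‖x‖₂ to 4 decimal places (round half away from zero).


3.8767

AᵀA = [50059225/13535041 120132000/13535041; 120132000/13535041 288321025/13535041]; tr = 2002250/80089, det = 625/80089
char-poly roots: 25 and 25/80089
κ = σ_max/σ_min = 5/(5/283) = 283.0000
worst-case relative error ≤ 283.0000 × 1/73 = 3.8767
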